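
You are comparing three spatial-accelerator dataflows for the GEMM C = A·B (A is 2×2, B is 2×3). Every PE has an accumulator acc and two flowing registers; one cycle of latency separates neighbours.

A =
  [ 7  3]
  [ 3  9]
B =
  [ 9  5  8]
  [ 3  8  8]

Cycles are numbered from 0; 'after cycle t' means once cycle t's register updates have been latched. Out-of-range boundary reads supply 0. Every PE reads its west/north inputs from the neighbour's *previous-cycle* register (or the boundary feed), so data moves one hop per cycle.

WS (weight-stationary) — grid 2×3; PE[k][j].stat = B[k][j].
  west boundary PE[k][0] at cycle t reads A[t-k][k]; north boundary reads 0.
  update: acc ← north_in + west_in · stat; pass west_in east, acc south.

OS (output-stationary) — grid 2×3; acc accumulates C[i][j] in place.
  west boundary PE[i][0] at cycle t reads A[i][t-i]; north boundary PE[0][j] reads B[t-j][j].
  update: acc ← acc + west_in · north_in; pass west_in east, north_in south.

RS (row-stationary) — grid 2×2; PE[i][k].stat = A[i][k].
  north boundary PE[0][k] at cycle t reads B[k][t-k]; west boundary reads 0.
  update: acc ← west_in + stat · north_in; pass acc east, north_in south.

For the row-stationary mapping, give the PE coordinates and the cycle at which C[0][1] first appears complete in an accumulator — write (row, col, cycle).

Under RS, C[0][1] lands at PE[0][1]:
  @0  [0,1]  acc 0  |  →0  ↓0
  @1  [0,1]  acc 72  |  →72  ↓3
  @2  [0,1]  acc 59  |  →59  ↓8

(row, col, cycle) = (0, 1, 2)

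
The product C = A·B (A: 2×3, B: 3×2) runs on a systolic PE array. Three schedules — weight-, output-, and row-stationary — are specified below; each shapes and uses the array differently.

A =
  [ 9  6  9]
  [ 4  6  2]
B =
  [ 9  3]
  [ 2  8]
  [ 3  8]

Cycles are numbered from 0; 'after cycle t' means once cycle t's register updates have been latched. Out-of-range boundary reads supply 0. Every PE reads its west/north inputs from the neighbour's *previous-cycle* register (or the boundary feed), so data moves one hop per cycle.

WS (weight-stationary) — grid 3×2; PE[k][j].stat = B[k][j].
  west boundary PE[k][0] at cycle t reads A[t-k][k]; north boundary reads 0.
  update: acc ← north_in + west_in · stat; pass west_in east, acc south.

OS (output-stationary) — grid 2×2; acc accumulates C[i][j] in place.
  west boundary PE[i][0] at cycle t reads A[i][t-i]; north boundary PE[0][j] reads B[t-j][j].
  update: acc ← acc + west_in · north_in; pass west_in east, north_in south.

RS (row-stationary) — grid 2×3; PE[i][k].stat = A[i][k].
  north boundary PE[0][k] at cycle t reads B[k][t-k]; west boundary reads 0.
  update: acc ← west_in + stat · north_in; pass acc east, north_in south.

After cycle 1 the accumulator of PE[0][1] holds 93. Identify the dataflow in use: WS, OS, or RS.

— WS: 3×2; PE[0][1] trace:
  after 0 — PE[0][1] acc=0, pass-E 0, pass-S 0
  after 1 — PE[0][1] acc=27, pass-E 9, pass-S 27
— OS: 2×2; PE[0][1] trace:
  after 0 — PE[0][1] acc=0, pass-E 0, pass-S 0
  after 1 — PE[0][1] acc=27, pass-E 9, pass-S 3
— RS: 2×3; PE[0][1] trace:
  after 0 — PE[0][1] acc=0, pass-E 0, pass-S 0
  after 1 — PE[0][1] acc=93, pass-E 93, pass-S 2

dataflow = RS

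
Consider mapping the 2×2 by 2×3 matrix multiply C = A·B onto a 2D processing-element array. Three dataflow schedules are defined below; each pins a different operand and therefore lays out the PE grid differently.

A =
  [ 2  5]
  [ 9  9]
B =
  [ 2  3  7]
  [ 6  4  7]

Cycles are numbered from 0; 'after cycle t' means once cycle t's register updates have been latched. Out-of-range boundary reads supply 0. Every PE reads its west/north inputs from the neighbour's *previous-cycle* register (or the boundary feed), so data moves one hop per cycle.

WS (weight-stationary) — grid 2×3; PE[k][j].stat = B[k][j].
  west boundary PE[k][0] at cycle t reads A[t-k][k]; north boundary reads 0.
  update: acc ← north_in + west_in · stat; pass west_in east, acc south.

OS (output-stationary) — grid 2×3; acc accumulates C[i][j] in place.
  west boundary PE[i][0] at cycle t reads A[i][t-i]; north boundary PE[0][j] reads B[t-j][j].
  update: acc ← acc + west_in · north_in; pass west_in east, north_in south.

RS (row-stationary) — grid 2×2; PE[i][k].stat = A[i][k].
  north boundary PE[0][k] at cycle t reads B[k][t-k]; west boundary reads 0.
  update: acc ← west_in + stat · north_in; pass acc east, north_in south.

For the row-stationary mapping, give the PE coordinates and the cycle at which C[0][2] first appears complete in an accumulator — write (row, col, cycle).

(row, col, cycle) = (0, 1, 3)

RS — PE[0][1] is where C[0][2] collects:
  step 0 · PE0,1: acc=0; fwd→0 fwd↓0
  step 1 · PE0,1: acc=34; fwd→34 fwd↓6
  step 2 · PE0,1: acc=26; fwd→26 fwd↓4
  step 3 · PE0,1: acc=49; fwd→49 fwd↓7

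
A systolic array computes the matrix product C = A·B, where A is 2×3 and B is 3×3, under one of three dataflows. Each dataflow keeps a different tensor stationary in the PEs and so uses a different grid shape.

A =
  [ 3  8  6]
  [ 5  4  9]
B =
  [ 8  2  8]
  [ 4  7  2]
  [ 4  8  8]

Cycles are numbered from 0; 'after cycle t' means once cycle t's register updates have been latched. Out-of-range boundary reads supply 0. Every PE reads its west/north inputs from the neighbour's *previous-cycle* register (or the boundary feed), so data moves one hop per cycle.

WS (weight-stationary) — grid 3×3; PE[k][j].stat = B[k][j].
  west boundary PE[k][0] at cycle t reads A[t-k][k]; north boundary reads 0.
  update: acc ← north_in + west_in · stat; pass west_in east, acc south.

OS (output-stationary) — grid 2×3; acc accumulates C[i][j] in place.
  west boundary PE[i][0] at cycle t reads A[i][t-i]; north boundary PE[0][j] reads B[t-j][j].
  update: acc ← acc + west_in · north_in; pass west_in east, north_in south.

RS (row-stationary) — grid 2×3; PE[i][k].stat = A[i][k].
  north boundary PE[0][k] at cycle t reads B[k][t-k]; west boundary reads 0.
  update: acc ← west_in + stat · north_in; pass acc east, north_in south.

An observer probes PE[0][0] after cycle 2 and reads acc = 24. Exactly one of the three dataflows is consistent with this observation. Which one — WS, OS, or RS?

dataflow = RS

— WS: 3×3; PE[0][0] trace:
  step 0 · PE0,0: acc=24; fwd→3 fwd↓24
  step 1 · PE0,0: acc=40; fwd→5 fwd↓40
  step 2 · PE0,0: acc=0; fwd→0 fwd↓0
— OS: 2×3; PE[0][0] trace:
  step 0 · PE0,0: acc=24; fwd→3 fwd↓8
  step 1 · PE0,0: acc=56; fwd→8 fwd↓4
  step 2 · PE0,0: acc=80; fwd→6 fwd↓4
— RS: 2×3; PE[0][0] trace:
  step 0 · PE0,0: acc=24; fwd→24 fwd↓8
  step 1 · PE0,0: acc=6; fwd→6 fwd↓2
  step 2 · PE0,0: acc=24; fwd→24 fwd↓8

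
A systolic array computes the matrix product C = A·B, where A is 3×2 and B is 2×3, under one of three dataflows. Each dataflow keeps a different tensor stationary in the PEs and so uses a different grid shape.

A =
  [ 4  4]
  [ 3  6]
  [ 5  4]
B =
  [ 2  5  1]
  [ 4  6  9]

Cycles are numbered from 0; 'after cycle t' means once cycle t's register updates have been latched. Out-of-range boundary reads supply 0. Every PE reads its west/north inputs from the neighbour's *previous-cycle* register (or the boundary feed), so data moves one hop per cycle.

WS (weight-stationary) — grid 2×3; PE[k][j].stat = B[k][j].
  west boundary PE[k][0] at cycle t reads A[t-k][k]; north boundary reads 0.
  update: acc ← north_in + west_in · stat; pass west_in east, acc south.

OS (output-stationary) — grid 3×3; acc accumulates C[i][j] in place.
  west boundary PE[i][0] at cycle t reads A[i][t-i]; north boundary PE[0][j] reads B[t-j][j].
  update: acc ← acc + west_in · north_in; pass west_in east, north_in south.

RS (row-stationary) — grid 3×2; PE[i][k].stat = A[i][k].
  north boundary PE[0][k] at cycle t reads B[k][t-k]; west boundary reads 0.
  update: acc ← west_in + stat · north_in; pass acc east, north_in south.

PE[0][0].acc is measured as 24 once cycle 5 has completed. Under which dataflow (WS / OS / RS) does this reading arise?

dataflow = OS

Under WS (2×3), PE[0][0]:
  after 0 — PE[0][0] acc=8, pass-E 4, pass-S 8
  after 1 — PE[0][0] acc=6, pass-E 3, pass-S 6
  after 2 — PE[0][0] acc=10, pass-E 5, pass-S 10
  after 3 — PE[0][0] acc=0, pass-E 0, pass-S 0
  after 4 — PE[0][0] acc=0, pass-E 0, pass-S 0
  after 5 — PE[0][0] acc=0, pass-E 0, pass-S 0
Under OS (3×3), PE[0][0]:
  after 0 — PE[0][0] acc=8, pass-E 4, pass-S 2
  after 1 — PE[0][0] acc=24, pass-E 4, pass-S 4
  after 2 — PE[0][0] acc=24, pass-E 0, pass-S 0
  after 3 — PE[0][0] acc=24, pass-E 0, pass-S 0
  after 4 — PE[0][0] acc=24, pass-E 0, pass-S 0
  after 5 — PE[0][0] acc=24, pass-E 0, pass-S 0
Under RS (3×2), PE[0][0]:
  after 0 — PE[0][0] acc=8, pass-E 8, pass-S 2
  after 1 — PE[0][0] acc=20, pass-E 20, pass-S 5
  after 2 — PE[0][0] acc=4, pass-E 4, pass-S 1
  after 3 — PE[0][0] acc=0, pass-E 0, pass-S 0
  after 4 — PE[0][0] acc=0, pass-E 0, pass-S 0
  after 5 — PE[0][0] acc=0, pass-E 0, pass-S 0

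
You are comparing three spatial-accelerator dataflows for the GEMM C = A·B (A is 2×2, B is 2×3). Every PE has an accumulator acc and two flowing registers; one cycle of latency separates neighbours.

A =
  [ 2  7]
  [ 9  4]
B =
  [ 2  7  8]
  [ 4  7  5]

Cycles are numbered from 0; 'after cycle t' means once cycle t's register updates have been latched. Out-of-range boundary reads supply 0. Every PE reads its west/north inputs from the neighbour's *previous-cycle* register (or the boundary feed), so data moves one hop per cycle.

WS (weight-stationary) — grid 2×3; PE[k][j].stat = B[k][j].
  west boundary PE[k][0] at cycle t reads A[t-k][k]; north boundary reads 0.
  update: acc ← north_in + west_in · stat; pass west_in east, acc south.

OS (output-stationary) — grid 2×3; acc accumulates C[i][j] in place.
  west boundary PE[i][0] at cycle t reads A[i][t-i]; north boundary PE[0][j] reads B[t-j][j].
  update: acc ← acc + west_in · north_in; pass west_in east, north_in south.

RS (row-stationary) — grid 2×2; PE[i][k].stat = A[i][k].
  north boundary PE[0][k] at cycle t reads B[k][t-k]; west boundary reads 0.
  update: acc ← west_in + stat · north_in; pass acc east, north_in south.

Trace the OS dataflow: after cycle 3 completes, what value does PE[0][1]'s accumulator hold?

PE[0][1].acc = 63

OS on a 2×3 grid — tracing PE[0][1] and its feeders:
  after 0 — PE[0][0] acc=4, pass-E 2, pass-S 2
  after 0 — PE[0][1] acc=0, pass-E 0, pass-S 0
  after 1 — PE[0][0] acc=32, pass-E 7, pass-S 4
  after 1 — PE[0][1] acc=14, pass-E 2, pass-S 7
  after 2 — PE[0][0] acc=32, pass-E 0, pass-S 0
  after 2 — PE[0][1] acc=63, pass-E 7, pass-S 7
  after 3 — PE[0][0] acc=32, pass-E 0, pass-S 0
  after 3 — PE[0][1] acc=63, pass-E 0, pass-S 0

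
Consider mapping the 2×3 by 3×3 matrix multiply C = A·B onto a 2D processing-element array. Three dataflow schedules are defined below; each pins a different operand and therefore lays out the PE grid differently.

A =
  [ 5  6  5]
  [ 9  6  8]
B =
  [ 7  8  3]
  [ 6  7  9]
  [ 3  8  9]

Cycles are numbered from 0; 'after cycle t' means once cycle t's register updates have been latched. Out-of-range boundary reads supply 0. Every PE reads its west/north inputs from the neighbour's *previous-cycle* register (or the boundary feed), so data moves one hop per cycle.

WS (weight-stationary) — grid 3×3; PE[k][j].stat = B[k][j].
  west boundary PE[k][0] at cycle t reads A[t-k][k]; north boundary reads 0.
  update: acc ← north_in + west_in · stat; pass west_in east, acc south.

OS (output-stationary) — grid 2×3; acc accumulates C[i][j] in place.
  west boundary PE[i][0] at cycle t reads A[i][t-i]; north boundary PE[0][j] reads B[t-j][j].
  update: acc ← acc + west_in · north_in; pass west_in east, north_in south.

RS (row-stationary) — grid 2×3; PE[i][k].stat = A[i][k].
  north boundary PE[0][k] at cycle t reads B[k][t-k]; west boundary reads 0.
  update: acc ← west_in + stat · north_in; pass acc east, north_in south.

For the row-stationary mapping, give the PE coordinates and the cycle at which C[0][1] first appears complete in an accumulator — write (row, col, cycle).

(row, col, cycle) = (0, 2, 3)

RS — PE[0][2] is where C[0][1] collects:
  @0  [0,2]  acc 0  |  →0  ↓0
  @1  [0,2]  acc 0  |  →0  ↓0
  @2  [0,2]  acc 86  |  →86  ↓3
  @3  [0,2]  acc 122  |  →122  ↓8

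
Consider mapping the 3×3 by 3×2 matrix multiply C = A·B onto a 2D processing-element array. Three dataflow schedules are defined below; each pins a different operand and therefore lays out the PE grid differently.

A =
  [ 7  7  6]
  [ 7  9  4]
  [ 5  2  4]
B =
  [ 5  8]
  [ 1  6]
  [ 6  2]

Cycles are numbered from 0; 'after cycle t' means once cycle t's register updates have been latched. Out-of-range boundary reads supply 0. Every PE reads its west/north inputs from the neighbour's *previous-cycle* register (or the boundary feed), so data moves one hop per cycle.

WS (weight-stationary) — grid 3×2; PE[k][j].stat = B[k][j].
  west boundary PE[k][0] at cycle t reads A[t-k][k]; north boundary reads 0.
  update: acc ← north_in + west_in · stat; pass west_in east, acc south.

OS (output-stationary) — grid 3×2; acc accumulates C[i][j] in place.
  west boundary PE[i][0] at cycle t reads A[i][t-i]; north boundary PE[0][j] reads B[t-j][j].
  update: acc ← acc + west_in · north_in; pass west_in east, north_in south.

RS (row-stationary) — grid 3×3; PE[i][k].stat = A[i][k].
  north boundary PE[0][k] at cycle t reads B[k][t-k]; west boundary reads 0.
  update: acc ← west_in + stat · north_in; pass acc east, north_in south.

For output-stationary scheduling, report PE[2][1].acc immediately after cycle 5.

PE[2][1].acc = 60

OS on a 3×2 grid — tracing PE[2][1] and its feeders:
  [0] (1,1) acc=0 (h:0 v:0)
  [0] (2,0) acc=0 (h:0 v:0)
  [0] (2,1) acc=0 (h:0 v:0)
  [1] (1,1) acc=0 (h:0 v:0)
  [1] (2,0) acc=0 (h:0 v:0)
  [1] (2,1) acc=0 (h:0 v:0)
  [2] (1,1) acc=56 (h:7 v:8)
  [2] (2,0) acc=25 (h:5 v:5)
  [2] (2,1) acc=0 (h:0 v:0)
  [3] (1,1) acc=110 (h:9 v:6)
  [3] (2,0) acc=27 (h:2 v:1)
  [3] (2,1) acc=40 (h:5 v:8)
  [4] (1,1) acc=118 (h:4 v:2)
  [4] (2,0) acc=51 (h:4 v:6)
  [4] (2,1) acc=52 (h:2 v:6)
  [5] (1,1) acc=118 (h:0 v:0)
  [5] (2,0) acc=51 (h:0 v:0)
  [5] (2,1) acc=60 (h:4 v:2)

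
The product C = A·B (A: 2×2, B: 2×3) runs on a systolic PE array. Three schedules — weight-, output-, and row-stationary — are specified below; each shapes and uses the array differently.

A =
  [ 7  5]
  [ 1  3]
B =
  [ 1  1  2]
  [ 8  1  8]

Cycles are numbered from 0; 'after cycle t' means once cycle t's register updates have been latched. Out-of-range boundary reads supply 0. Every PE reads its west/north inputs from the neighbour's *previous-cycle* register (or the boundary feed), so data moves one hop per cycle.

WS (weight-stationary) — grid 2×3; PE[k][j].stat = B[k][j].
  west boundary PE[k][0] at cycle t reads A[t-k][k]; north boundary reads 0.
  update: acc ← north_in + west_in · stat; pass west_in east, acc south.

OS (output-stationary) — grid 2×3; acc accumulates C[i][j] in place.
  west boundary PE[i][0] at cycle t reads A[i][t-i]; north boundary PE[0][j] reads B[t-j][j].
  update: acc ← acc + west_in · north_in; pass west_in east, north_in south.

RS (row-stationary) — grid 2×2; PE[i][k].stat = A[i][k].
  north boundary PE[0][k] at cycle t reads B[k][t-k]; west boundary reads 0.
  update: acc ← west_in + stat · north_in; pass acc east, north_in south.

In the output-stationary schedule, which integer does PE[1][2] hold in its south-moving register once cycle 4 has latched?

register = 8

Tracing OS — 2×3 array, target PE[1][2]:
  step 0 · PE0,2: acc=0; fwd→0 fwd↓0
  step 0 · PE1,1: acc=0; fwd→0 fwd↓0
  step 0 · PE1,2: acc=0; fwd→0 fwd↓0
  step 1 · PE0,2: acc=0; fwd→0 fwd↓0
  step 1 · PE1,1: acc=0; fwd→0 fwd↓0
  step 1 · PE1,2: acc=0; fwd→0 fwd↓0
  step 2 · PE0,2: acc=14; fwd→7 fwd↓2
  step 2 · PE1,1: acc=1; fwd→1 fwd↓1
  step 2 · PE1,2: acc=0; fwd→0 fwd↓0
  step 3 · PE0,2: acc=54; fwd→5 fwd↓8
  step 3 · PE1,1: acc=4; fwd→3 fwd↓1
  step 3 · PE1,2: acc=2; fwd→1 fwd↓2
  step 4 · PE0,2: acc=54; fwd→0 fwd↓0
  step 4 · PE1,1: acc=4; fwd→0 fwd↓0
  step 4 · PE1,2: acc=26; fwd→3 fwd↓8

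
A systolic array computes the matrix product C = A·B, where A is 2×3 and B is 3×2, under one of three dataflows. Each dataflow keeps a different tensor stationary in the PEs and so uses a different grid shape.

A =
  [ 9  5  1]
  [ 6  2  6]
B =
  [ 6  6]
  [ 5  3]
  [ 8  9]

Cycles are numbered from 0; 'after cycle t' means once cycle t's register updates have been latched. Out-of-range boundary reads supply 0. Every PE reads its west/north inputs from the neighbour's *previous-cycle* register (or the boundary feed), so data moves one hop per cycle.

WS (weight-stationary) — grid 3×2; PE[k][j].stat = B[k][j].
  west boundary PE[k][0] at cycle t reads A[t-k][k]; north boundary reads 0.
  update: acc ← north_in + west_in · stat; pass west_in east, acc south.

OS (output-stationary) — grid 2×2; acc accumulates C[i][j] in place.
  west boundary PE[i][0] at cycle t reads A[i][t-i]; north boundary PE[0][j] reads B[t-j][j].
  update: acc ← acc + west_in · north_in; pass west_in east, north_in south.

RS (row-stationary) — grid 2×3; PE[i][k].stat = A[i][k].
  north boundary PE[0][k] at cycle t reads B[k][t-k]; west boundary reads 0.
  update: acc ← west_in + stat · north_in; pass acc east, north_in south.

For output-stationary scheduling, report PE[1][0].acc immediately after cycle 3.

OS on a 2×2 grid — tracing PE[1][0] and its feeders:
  after 0 — PE[0][0] acc=54, pass-E 9, pass-S 6
  after 0 — PE[1][0] acc=0, pass-E 0, pass-S 0
  after 1 — PE[0][0] acc=79, pass-E 5, pass-S 5
  after 1 — PE[1][0] acc=36, pass-E 6, pass-S 6
  after 2 — PE[0][0] acc=87, pass-E 1, pass-S 8
  after 2 — PE[1][0] acc=46, pass-E 2, pass-S 5
  after 3 — PE[0][0] acc=87, pass-E 0, pass-S 0
  after 3 — PE[1][0] acc=94, pass-E 6, pass-S 8

PE[1][0].acc = 94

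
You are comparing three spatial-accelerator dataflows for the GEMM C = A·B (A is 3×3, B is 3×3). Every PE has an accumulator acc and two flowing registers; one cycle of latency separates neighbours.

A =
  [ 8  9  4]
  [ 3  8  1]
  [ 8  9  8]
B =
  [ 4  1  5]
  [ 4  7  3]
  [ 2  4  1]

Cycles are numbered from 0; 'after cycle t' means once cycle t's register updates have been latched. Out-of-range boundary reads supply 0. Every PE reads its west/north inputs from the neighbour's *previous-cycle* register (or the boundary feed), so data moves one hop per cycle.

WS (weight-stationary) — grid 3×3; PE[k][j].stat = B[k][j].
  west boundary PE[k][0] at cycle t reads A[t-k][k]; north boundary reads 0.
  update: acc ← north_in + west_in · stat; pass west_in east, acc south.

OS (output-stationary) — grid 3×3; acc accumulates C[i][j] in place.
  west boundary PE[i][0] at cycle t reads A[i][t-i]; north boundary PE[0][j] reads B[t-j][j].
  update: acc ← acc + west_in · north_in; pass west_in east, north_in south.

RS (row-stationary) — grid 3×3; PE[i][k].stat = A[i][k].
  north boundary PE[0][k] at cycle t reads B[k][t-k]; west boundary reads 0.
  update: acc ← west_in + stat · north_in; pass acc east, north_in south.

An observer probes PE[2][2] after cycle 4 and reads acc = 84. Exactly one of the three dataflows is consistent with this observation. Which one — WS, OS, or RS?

— WS: 3×3; PE[2][2] trace:
  after 0 — PE[2][2] acc=0, pass-E 0, pass-S 0
  after 1 — PE[2][2] acc=0, pass-E 0, pass-S 0
  after 2 — PE[2][2] acc=0, pass-E 0, pass-S 0
  after 3 — PE[2][2] acc=0, pass-E 0, pass-S 0
  after 4 — PE[2][2] acc=71, pass-E 4, pass-S 71
— OS: 3×3; PE[2][2] trace:
  after 0 — PE[2][2] acc=0, pass-E 0, pass-S 0
  after 1 — PE[2][2] acc=0, pass-E 0, pass-S 0
  after 2 — PE[2][2] acc=0, pass-E 0, pass-S 0
  after 3 — PE[2][2] acc=0, pass-E 0, pass-S 0
  after 4 — PE[2][2] acc=40, pass-E 8, pass-S 5
— RS: 3×3; PE[2][2] trace:
  after 0 — PE[2][2] acc=0, pass-E 0, pass-S 0
  after 1 — PE[2][2] acc=0, pass-E 0, pass-S 0
  after 2 — PE[2][2] acc=0, pass-E 0, pass-S 0
  after 3 — PE[2][2] acc=0, pass-E 0, pass-S 0
  after 4 — PE[2][2] acc=84, pass-E 84, pass-S 2

dataflow = RS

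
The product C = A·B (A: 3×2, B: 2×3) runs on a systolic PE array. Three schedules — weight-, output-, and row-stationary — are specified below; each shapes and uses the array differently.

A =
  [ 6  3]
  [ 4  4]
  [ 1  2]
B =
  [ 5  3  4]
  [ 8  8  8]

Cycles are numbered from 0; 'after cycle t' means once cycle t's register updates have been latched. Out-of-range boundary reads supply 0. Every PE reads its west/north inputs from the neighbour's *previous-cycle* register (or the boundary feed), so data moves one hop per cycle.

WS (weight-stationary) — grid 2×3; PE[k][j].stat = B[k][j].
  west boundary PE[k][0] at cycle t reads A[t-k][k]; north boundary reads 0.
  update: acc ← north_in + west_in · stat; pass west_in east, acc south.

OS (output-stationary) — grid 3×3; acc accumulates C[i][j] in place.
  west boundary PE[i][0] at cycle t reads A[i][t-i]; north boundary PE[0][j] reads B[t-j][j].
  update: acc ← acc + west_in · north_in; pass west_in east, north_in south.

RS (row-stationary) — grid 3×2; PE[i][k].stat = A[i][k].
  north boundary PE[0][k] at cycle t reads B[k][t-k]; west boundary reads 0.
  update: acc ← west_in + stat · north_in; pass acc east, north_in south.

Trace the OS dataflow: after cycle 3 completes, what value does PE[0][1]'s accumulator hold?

PE[0][1].acc = 42

OS (3×3). Following PE[0][1] plus its west/north inputs:
  [0] (0,0) acc=30 (h:6 v:5)
  [0] (0,1) acc=0 (h:0 v:0)
  [1] (0,0) acc=54 (h:3 v:8)
  [1] (0,1) acc=18 (h:6 v:3)
  [2] (0,0) acc=54 (h:0 v:0)
  [2] (0,1) acc=42 (h:3 v:8)
  [3] (0,0) acc=54 (h:0 v:0)
  [3] (0,1) acc=42 (h:0 v:0)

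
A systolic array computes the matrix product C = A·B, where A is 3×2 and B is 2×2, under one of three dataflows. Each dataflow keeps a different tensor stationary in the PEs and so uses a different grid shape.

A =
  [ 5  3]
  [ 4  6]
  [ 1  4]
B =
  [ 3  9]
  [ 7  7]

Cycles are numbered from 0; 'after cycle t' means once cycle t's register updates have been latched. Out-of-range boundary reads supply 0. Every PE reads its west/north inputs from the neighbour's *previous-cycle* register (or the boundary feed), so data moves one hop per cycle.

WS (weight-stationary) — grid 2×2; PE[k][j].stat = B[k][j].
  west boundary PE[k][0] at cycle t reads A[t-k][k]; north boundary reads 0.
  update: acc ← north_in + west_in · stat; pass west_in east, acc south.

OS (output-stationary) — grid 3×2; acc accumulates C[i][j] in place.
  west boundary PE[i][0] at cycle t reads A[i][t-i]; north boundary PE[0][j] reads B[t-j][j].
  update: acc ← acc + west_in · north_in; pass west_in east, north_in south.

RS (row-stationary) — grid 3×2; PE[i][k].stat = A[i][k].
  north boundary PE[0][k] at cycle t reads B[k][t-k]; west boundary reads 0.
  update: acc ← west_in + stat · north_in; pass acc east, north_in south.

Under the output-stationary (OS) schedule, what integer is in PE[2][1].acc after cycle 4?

OS on a 3×2 grid — tracing PE[2][1] and its feeders:
  0: (1,1).acc=0  regs=<0,0>
  0: (2,0).acc=0  regs=<0,0>
  0: (2,1).acc=0  regs=<0,0>
  1: (1,1).acc=0  regs=<0,0>
  1: (2,0).acc=0  regs=<0,0>
  1: (2,1).acc=0  regs=<0,0>
  2: (1,1).acc=36  regs=<4,9>
  2: (2,0).acc=3  regs=<1,3>
  2: (2,1).acc=0  regs=<0,0>
  3: (1,1).acc=78  regs=<6,7>
  3: (2,0).acc=31  regs=<4,7>
  3: (2,1).acc=9  regs=<1,9>
  4: (1,1).acc=78  regs=<0,0>
  4: (2,0).acc=31  regs=<0,0>
  4: (2,1).acc=37  regs=<4,7>

PE[2][1].acc = 37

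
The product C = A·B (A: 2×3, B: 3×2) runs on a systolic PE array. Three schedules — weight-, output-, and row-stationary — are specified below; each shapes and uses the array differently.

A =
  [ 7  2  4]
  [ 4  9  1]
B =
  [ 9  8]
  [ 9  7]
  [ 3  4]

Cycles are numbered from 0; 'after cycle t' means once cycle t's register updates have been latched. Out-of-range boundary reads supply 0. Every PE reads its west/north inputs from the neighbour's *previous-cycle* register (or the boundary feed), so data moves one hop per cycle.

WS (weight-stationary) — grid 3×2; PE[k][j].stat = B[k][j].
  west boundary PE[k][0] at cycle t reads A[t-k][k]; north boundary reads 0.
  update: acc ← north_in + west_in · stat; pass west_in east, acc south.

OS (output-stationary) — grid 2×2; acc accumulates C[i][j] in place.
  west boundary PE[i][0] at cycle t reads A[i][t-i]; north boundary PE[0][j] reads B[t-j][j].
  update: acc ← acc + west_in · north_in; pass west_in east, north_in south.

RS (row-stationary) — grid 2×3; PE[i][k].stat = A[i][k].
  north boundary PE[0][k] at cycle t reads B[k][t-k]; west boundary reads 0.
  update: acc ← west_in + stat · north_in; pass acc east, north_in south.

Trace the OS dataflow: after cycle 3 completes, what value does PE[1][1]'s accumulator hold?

OS on a 2×2 grid — tracing PE[1][1] and its feeders:
  t=0 PE[0][1]: acc=0 h=0 v=0
  t=0 PE[1][0]: acc=0 h=0 v=0
  t=0 PE[1][1]: acc=0 h=0 v=0
  t=1 PE[0][1]: acc=56 h=7 v=8
  t=1 PE[1][0]: acc=36 h=4 v=9
  t=1 PE[1][1]: acc=0 h=0 v=0
  t=2 PE[0][1]: acc=70 h=2 v=7
  t=2 PE[1][0]: acc=117 h=9 v=9
  t=2 PE[1][1]: acc=32 h=4 v=8
  t=3 PE[0][1]: acc=86 h=4 v=4
  t=3 PE[1][0]: acc=120 h=1 v=3
  t=3 PE[1][1]: acc=95 h=9 v=7

PE[1][1].acc = 95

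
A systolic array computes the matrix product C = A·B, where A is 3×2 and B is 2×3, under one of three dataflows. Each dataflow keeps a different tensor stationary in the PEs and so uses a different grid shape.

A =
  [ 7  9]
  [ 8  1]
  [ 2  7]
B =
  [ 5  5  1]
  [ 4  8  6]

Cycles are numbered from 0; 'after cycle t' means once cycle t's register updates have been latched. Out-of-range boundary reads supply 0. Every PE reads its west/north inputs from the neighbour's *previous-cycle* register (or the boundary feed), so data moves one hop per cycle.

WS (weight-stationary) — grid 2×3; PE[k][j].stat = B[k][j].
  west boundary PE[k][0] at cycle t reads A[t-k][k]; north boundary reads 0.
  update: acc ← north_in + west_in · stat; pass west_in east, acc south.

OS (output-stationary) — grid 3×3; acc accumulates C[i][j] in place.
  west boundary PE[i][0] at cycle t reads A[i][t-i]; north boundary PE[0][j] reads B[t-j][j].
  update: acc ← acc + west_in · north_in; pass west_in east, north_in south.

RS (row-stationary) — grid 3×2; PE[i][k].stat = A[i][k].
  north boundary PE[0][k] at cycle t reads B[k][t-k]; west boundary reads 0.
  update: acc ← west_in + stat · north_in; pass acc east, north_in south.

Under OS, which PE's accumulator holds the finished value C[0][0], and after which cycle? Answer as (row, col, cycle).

OS: C[0][0] accumulates in PE[0][0]:
  after 0 — PE[0][0] acc=35, pass-E 7, pass-S 5
  after 1 — PE[0][0] acc=71, pass-E 9, pass-S 4

(row, col, cycle) = (0, 0, 1)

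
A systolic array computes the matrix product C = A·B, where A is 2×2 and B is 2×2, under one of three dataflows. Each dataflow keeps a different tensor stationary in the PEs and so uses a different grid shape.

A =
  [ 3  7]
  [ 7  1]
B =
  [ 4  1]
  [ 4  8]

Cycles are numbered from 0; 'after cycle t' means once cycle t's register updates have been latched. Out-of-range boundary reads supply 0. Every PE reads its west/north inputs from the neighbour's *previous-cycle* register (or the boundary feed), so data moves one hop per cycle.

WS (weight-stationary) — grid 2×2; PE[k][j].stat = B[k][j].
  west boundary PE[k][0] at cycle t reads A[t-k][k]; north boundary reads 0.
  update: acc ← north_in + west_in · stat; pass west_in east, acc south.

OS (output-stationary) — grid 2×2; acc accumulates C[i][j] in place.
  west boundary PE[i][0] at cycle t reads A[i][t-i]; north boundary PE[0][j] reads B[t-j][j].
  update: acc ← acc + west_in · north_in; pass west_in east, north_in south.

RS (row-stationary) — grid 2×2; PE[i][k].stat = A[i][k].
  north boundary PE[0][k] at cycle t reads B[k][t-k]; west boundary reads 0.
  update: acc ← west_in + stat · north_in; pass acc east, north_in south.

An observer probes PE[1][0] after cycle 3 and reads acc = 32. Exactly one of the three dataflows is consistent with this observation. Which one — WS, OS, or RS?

dataflow = OS

WS (2×2 grid), PE[1][0]:
  after 0 — PE[1][0] acc=0, pass-E 0, pass-S 0
  after 1 — PE[1][0] acc=40, pass-E 7, pass-S 40
  after 2 — PE[1][0] acc=32, pass-E 1, pass-S 32
  after 3 — PE[1][0] acc=0, pass-E 0, pass-S 0
OS (2×2 grid), PE[1][0]:
  after 0 — PE[1][0] acc=0, pass-E 0, pass-S 0
  after 1 — PE[1][0] acc=28, pass-E 7, pass-S 4
  after 2 — PE[1][0] acc=32, pass-E 1, pass-S 4
  after 3 — PE[1][0] acc=32, pass-E 0, pass-S 0
RS (2×2 grid), PE[1][0]:
  after 0 — PE[1][0] acc=0, pass-E 0, pass-S 0
  after 1 — PE[1][0] acc=28, pass-E 28, pass-S 4
  after 2 — PE[1][0] acc=7, pass-E 7, pass-S 1
  after 3 — PE[1][0] acc=0, pass-E 0, pass-S 0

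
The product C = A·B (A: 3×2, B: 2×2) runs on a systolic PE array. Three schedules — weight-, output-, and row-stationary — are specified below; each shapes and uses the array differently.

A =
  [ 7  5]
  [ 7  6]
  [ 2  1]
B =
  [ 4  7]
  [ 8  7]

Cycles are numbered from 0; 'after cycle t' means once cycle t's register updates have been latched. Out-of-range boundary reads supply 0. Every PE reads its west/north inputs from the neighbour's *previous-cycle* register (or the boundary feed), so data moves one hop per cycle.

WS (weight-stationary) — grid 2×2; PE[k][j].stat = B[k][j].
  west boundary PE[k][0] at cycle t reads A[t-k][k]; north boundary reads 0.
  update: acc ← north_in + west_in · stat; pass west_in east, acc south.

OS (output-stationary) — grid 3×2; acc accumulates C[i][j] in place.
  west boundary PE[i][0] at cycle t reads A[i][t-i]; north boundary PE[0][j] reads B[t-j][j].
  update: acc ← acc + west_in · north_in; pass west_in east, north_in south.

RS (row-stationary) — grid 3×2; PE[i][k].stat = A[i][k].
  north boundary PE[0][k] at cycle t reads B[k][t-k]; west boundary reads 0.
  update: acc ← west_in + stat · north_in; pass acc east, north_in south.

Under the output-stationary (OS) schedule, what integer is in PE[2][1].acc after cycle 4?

PE[2][1].acc = 21

OS (3×2). Following PE[2][1] plus its west/north inputs:
  @0  [1,1]  acc 0  |  →0  ↓0
  @0  [2,0]  acc 0  |  →0  ↓0
  @0  [2,1]  acc 0  |  →0  ↓0
  @1  [1,1]  acc 0  |  →0  ↓0
  @1  [2,0]  acc 0  |  →0  ↓0
  @1  [2,1]  acc 0  |  →0  ↓0
  @2  [1,1]  acc 49  |  →7  ↓7
  @2  [2,0]  acc 8  |  →2  ↓4
  @2  [2,1]  acc 0  |  →0  ↓0
  @3  [1,1]  acc 91  |  →6  ↓7
  @3  [2,0]  acc 16  |  →1  ↓8
  @3  [2,1]  acc 14  |  →2  ↓7
  @4  [1,1]  acc 91  |  →0  ↓0
  @4  [2,0]  acc 16  |  →0  ↓0
  @4  [2,1]  acc 21  |  →1  ↓7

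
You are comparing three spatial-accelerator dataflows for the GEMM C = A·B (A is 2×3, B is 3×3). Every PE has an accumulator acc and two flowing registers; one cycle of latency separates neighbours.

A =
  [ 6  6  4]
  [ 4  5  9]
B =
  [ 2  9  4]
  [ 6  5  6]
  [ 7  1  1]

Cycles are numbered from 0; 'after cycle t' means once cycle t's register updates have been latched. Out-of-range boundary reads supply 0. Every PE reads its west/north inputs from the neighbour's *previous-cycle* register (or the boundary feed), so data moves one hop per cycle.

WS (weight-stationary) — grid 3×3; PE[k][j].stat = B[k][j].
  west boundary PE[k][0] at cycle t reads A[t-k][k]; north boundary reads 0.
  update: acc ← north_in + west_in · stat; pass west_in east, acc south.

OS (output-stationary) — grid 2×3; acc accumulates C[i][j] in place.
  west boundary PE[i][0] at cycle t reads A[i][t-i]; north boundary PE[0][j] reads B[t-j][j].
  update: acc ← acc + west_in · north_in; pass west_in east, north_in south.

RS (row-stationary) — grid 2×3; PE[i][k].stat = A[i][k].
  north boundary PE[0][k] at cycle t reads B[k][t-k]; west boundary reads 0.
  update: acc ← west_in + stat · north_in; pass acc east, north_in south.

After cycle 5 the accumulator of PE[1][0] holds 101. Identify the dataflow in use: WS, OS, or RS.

dataflow = OS

Under WS (3×3), PE[1][0]:
  step 0 · PE1,0: acc=0; fwd→0 fwd↓0
  step 1 · PE1,0: acc=48; fwd→6 fwd↓48
  step 2 · PE1,0: acc=38; fwd→5 fwd↓38
  step 3 · PE1,0: acc=0; fwd→0 fwd↓0
  step 4 · PE1,0: acc=0; fwd→0 fwd↓0
  step 5 · PE1,0: acc=0; fwd→0 fwd↓0
Under OS (2×3), PE[1][0]:
  step 0 · PE1,0: acc=0; fwd→0 fwd↓0
  step 1 · PE1,0: acc=8; fwd→4 fwd↓2
  step 2 · PE1,0: acc=38; fwd→5 fwd↓6
  step 3 · PE1,0: acc=101; fwd→9 fwd↓7
  step 4 · PE1,0: acc=101; fwd→0 fwd↓0
  step 5 · PE1,0: acc=101; fwd→0 fwd↓0
Under RS (2×3), PE[1][0]:
  step 0 · PE1,0: acc=0; fwd→0 fwd↓0
  step 1 · PE1,0: acc=8; fwd→8 fwd↓2
  step 2 · PE1,0: acc=36; fwd→36 fwd↓9
  step 3 · PE1,0: acc=16; fwd→16 fwd↓4
  step 4 · PE1,0: acc=0; fwd→0 fwd↓0
  step 5 · PE1,0: acc=0; fwd→0 fwd↓0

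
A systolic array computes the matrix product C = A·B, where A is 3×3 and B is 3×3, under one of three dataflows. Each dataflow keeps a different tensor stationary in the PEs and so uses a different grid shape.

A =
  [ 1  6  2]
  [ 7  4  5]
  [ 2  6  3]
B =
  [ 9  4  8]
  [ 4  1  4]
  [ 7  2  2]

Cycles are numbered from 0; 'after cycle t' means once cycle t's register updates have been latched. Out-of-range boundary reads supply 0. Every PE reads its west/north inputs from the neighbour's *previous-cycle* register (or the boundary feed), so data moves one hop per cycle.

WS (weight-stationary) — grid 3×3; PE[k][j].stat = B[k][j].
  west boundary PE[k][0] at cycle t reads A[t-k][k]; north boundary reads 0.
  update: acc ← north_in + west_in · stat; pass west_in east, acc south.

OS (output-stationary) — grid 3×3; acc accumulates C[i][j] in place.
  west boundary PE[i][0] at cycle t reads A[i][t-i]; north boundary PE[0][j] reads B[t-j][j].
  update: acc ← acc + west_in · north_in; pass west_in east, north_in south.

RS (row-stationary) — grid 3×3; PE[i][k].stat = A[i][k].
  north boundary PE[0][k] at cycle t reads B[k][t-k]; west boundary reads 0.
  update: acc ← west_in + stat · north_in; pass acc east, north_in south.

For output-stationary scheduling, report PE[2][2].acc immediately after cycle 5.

PE[2][2].acc = 40

OS (3×3). Following PE[2][2] plus its west/north inputs:
  cycle 0: PE[1][2] → acc 0, east 0, south 0
  cycle 0: PE[2][1] → acc 0, east 0, south 0
  cycle 0: PE[2][2] → acc 0, east 0, south 0
  cycle 1: PE[1][2] → acc 0, east 0, south 0
  cycle 1: PE[2][1] → acc 0, east 0, south 0
  cycle 1: PE[2][2] → acc 0, east 0, south 0
  cycle 2: PE[1][2] → acc 0, east 0, south 0
  cycle 2: PE[2][1] → acc 0, east 0, south 0
  cycle 2: PE[2][2] → acc 0, east 0, south 0
  cycle 3: PE[1][2] → acc 56, east 7, south 8
  cycle 3: PE[2][1] → acc 8, east 2, south 4
  cycle 3: PE[2][2] → acc 0, east 0, south 0
  cycle 4: PE[1][2] → acc 72, east 4, south 4
  cycle 4: PE[2][1] → acc 14, east 6, south 1
  cycle 4: PE[2][2] → acc 16, east 2, south 8
  cycle 5: PE[1][2] → acc 82, east 5, south 2
  cycle 5: PE[2][1] → acc 20, east 3, south 2
  cycle 5: PE[2][2] → acc 40, east 6, south 4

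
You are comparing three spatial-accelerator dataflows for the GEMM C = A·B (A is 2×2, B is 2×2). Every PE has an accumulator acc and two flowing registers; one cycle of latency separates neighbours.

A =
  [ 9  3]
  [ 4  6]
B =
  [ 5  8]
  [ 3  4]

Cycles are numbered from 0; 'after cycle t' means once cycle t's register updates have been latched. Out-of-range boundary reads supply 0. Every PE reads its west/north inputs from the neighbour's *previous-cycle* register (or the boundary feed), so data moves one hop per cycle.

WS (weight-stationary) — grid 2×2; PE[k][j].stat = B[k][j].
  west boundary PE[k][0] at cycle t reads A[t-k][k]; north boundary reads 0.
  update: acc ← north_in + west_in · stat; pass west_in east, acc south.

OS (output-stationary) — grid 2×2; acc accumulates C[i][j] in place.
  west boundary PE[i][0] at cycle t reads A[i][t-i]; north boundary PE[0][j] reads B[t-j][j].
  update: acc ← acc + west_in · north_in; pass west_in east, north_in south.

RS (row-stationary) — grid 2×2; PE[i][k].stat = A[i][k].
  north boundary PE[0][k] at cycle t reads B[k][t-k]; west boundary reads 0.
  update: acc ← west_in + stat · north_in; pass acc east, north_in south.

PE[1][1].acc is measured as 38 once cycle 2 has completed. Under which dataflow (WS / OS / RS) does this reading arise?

WS (2×2 grid), PE[1][1]:
  [0] (1,1) acc=0 (h:0 v:0)
  [1] (1,1) acc=0 (h:0 v:0)
  [2] (1,1) acc=84 (h:3 v:84)
OS (2×2 grid), PE[1][1]:
  [0] (1,1) acc=0 (h:0 v:0)
  [1] (1,1) acc=0 (h:0 v:0)
  [2] (1,1) acc=32 (h:4 v:8)
RS (2×2 grid), PE[1][1]:
  [0] (1,1) acc=0 (h:0 v:0)
  [1] (1,1) acc=0 (h:0 v:0)
  [2] (1,1) acc=38 (h:38 v:3)

dataflow = RS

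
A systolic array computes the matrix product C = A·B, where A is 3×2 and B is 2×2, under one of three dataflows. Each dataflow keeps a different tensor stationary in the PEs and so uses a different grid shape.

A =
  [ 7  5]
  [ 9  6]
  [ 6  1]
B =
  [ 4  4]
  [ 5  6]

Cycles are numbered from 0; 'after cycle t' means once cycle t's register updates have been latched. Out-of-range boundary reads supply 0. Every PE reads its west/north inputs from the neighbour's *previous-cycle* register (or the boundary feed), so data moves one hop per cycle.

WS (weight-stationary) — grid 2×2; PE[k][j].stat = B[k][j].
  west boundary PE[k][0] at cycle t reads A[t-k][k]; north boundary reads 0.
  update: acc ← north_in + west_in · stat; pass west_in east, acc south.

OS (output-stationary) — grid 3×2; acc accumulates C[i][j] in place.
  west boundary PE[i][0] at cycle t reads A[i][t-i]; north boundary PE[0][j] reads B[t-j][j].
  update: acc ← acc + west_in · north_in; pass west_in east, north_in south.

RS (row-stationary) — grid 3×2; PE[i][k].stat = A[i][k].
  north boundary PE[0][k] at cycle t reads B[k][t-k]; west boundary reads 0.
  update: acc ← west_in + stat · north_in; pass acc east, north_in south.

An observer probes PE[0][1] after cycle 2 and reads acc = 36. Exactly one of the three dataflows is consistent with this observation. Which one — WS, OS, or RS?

— WS: 2×2; PE[0][1] trace:
  after 0 — PE[0][1] acc=0, pass-E 0, pass-S 0
  after 1 — PE[0][1] acc=28, pass-E 7, pass-S 28
  after 2 — PE[0][1] acc=36, pass-E 9, pass-S 36
— OS: 3×2; PE[0][1] trace:
  after 0 — PE[0][1] acc=0, pass-E 0, pass-S 0
  after 1 — PE[0][1] acc=28, pass-E 7, pass-S 4
  after 2 — PE[0][1] acc=58, pass-E 5, pass-S 6
— RS: 3×2; PE[0][1] trace:
  after 0 — PE[0][1] acc=0, pass-E 0, pass-S 0
  after 1 — PE[0][1] acc=53, pass-E 53, pass-S 5
  after 2 — PE[0][1] acc=58, pass-E 58, pass-S 6

dataflow = WS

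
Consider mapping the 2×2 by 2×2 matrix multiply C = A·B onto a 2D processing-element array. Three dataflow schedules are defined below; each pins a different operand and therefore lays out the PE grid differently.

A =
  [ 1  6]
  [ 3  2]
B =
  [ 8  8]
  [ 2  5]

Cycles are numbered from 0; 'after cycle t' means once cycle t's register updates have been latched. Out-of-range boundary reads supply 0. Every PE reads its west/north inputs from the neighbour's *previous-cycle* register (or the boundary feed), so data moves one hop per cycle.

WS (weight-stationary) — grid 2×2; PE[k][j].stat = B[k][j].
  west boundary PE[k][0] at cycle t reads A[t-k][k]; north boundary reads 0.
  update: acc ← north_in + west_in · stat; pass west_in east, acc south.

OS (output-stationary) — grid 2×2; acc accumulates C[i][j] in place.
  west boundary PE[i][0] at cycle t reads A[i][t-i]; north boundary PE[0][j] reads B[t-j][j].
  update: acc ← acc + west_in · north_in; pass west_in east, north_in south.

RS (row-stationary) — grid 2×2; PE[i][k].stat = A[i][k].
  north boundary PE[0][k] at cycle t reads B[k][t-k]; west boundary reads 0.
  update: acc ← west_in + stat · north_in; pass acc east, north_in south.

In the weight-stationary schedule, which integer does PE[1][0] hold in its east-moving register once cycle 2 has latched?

register = 2

Tracing WS — 2×2 array, target PE[1][0]:
  c0 r0c0: 8 / 1 / 8
  c0 r1c0: 0 / 0 / 0
  c1 r0c0: 24 / 3 / 24
  c1 r1c0: 20 / 6 / 20
  c2 r0c0: 0 / 0 / 0
  c2 r1c0: 28 / 2 / 28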